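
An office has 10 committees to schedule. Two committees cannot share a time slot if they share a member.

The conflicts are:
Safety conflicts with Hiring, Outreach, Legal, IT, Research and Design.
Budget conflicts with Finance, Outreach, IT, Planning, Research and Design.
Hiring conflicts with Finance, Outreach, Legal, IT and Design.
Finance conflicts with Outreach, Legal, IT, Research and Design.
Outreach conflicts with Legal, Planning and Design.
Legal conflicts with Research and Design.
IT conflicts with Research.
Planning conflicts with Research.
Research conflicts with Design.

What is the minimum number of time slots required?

Hiring, Finance, Outreach, Legal, Design pairwise conflict, so at least 5 time slots are needed.
5 time slots suffice: time slot 1 → {Safety, Finance, Planning}; time slot 2 → {Outreach, Research}; time slot 3 → {IT, Design}; time slot 4 → {Budget, Legal}; time slot 5 → {Hiring}. Every pair that conflicts lands in different time slots.

5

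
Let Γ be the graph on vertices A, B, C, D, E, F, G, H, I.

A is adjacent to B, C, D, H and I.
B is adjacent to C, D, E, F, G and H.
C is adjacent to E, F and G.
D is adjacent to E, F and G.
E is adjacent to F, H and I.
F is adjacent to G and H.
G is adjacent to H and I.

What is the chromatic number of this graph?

4

B, D, E, F are pairwise adjacent (a clique of size 4), so at least 4 colors are needed.
A valid assignment using 4 colors: A=2, B=1, C=4, D=4, E=3, F=2, G=3, H=4, I=1. No two adjacent vertices share a color.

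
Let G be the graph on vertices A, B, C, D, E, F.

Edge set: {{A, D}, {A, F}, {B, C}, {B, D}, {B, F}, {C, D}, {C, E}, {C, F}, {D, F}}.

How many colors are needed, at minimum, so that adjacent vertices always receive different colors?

4

B, C, D, F are mutually adjacent (a clique of size 4), so at least 4 colors are needed.
4 colors suffice: A=blue, B=yellow, C=blue, D=green, E=red, F=red. Each edge has distinct colors on its endpoints.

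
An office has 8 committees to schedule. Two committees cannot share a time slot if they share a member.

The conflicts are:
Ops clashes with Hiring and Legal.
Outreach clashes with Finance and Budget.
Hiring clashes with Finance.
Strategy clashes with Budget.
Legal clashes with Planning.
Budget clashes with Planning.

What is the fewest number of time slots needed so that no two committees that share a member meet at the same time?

3

The cycle Planning-Budget-Outreach-Finance-Hiring-Ops-Legal-Planning has odd length 7, so it cannot be 2-colored; at least 3 time slots are needed.
3 time slots suffice: time slot 1 → {Legal, Finance, Budget}; time slot 2 → {Ops, Outreach, Strategy, Planning}; time slot 3 → {Hiring}. No two conflicting committees share a time slot.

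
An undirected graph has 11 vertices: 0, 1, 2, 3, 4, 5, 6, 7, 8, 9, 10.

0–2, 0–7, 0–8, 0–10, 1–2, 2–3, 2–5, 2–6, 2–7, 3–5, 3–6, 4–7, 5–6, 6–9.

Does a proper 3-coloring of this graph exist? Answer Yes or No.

2, 3, 5, 6 are mutually adjacent (a clique of size 4), so at least 4 colors are needed.
So 3 colors are not enough.

No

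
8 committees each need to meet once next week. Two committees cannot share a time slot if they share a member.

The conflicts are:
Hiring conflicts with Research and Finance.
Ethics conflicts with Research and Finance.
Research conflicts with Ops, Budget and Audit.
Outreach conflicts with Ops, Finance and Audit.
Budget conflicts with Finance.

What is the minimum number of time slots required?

3

The cycle Finance-Outreach-Ops-Research-Hiring-Finance has odd length 5, so it cannot be 2-colored; at least 3 time slots are needed.
3 time slots suffice: Hiring=2, Ethics=2, Research=1, Outreach=2, Ops=3, Budget=2, Finance=1, Audit=3. No two conflicting committees share a time slot.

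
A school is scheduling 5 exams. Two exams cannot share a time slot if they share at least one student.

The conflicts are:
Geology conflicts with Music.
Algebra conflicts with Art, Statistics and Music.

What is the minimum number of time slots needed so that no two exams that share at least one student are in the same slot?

Algebra and Music conflict, so at least 2 time slots are needed.
Using 2 time slots: Geology=1, Algebra=1, Art=2, Statistics=2, Music=2. Every pair that conflicts lands in different time slots.

2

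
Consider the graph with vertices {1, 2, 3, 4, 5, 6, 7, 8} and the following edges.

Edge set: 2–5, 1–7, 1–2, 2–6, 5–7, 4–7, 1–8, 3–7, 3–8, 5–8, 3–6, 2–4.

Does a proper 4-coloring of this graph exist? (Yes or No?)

Yes

The chromatic number is 3. The cycle 3-7-1-2-6-3 has odd length 5, so it cannot be 2-colored; at least 3 colors are needed.
3 colors suffice: 1=b, 2=a, 3=b, 4=b, 5=b, 6=c, 7=a, 8=a.
Since 4 ≥ 3, a proper 4-coloring certainly exists.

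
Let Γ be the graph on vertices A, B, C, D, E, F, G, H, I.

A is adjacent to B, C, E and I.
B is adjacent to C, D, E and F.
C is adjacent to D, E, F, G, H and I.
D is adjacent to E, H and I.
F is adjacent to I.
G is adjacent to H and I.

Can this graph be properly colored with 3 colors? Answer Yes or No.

No

B, C, D, E form a clique, so at least 4 colors are needed.
So 3 colors are not enough.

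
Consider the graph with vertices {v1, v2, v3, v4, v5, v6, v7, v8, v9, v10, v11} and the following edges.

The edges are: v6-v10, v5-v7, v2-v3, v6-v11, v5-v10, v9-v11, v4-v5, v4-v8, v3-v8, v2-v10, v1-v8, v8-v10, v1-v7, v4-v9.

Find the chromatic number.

3

The cycle v4-v5-v7-v1-v8-v4 has odd length 5, so it cannot be 2-colored; at least 3 colors are needed.
A valid assignment using 3 colors: v1=3, v2=2, v3=1, v4=1, v5=2, v6=2, v7=1, v8=2, v9=2, v10=1, v11=1. Each edge has distinct colors on its endpoints.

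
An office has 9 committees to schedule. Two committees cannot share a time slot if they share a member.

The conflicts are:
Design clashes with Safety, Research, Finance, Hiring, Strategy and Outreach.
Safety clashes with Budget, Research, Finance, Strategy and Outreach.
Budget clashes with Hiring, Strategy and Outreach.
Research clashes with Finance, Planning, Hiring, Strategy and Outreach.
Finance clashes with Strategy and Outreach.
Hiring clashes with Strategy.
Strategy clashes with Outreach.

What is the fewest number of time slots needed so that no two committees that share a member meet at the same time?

6

Design, Safety, Research, Finance, Strategy, Outreach all conflict with each other, so at least 6 time slots are needed.
Using 6 time slots: Design=5, Safety=3, Budget=1, Research=1, Finance=6, Planning=2, Hiring=3, Strategy=2, Outreach=4. Every pair that conflicts lands in different time slots.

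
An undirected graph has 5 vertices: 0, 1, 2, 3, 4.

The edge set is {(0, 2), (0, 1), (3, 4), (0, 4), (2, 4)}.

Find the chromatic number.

3

0, 2, 4 are mutually adjacent, so at least 3 colors are needed.
3 colors suffice: color red → {0, 3}; color blue → {1, 4}; color green → {2}. Every edge joins two different colors.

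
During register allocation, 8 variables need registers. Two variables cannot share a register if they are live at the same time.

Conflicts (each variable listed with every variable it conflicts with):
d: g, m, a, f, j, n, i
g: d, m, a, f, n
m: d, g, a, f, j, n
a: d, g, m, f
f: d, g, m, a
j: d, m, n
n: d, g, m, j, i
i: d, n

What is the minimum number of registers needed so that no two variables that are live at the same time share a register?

5

d, g, m, a, f are mutually in conflict, so at least 5 registers are needed.
Using 5 registers: d=1, g=3, m=2, a=4, f=5, j=3, n=4, i=2. No two conflicting variables share a register.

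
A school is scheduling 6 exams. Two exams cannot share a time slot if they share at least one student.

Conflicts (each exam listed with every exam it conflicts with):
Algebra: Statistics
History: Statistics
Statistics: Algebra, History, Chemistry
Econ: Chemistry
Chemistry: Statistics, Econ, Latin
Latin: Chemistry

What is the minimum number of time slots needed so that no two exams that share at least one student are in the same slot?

History and Statistics conflict, so at least 2 time slots are needed.
A valid assignment using 2 time slots: Algebra=1, History=1, Statistics=2, Econ=2, Chemistry=1, Latin=2. No two conflicting exams share a time slot.

2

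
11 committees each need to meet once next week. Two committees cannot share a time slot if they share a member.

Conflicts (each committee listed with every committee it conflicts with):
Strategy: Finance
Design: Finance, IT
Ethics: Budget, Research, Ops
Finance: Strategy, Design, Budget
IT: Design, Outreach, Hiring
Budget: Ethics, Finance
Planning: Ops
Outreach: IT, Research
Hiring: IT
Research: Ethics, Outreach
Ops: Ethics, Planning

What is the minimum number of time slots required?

3

The cycle Design-IT-Outreach-Research-Ethics-Budget-Finance-Design has odd length 7, so it cannot be 2-colored; at least 3 time slots are needed.
A valid assignment using 3 time slots: Strategy=2, Design=2, Ethics=1, Finance=1, IT=1, Budget=2, Planning=1, Outreach=3, Hiring=2, Research=2, Ops=2. Every pair that conflicts lands in different time slots.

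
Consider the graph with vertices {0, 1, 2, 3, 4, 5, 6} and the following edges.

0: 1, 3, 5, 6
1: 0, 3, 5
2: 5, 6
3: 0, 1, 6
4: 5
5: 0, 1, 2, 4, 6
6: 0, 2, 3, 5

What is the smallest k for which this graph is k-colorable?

0, 3, 6 are pairwise adjacent, so at least 3 colors are needed.
One proper 3-coloring: 0=b, 1=c, 2=b, 3=a, 4=b, 5=a, 6=c. Every edge joins two different colors.

3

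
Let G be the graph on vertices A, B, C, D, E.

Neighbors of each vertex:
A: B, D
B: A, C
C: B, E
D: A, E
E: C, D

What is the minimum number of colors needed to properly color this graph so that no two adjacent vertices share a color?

The cycle D-E-C-B-A-D has odd length 5, so it cannot be 2-colored; at least 3 colors are needed.
One proper 3-coloring: A=red, B=blue, C=red, D=green, E=blue. No two adjacent vertices share a color.

3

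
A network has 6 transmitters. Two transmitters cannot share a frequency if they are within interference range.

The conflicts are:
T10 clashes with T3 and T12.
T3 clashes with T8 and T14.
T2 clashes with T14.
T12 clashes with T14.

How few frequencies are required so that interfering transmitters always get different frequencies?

2

T10 and T3 conflict, so at least 2 frequencies are needed.
2 frequencies suffice: frequency 1 → {T3, T2, T12}; frequency 2 → {T10, T8, T14}. Every pair that conflicts lands in different frequencies.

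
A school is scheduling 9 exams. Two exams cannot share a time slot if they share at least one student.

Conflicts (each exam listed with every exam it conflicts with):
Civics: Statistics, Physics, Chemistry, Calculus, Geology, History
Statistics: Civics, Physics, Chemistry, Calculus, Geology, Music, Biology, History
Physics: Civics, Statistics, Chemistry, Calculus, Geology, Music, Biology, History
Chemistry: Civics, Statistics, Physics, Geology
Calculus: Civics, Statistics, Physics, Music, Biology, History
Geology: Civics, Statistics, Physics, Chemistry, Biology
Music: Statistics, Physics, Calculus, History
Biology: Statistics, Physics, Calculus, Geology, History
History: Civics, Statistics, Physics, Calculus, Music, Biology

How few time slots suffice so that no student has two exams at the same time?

Civics, Statistics, Physics, Calculus, History all conflict with each other, so at least 5 time slots are needed.
5 time slots suffice: time slot 1 → {Statistics}; time slot 2 → {Physics}; time slot 3 → {Civics, Music, Biology}; time slot 4 → {Geology, History}; time slot 5 → {Chemistry, Calculus}. No two conflicting exams share a time slot.

5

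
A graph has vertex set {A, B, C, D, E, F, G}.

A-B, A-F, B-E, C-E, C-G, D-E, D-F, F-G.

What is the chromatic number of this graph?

The cycle D-F-G-C-E-D has odd length 5, so it cannot be 2-colored; at least 3 colors are needed.
A valid assignment using 3 colors: A=2, B=3, C=3, D=2, E=1, F=1, G=2. Every edge joins two different colors.

3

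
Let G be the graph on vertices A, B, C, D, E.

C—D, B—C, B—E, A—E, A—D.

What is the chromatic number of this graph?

The cycle D-A-E-B-C-D has odd length 5, so it cannot be 2-colored; at least 3 colors are needed.
A valid assignment using 3 colors: A=2, B=3, C=2, D=1, E=1. Each edge has distinct colors on its endpoints.

3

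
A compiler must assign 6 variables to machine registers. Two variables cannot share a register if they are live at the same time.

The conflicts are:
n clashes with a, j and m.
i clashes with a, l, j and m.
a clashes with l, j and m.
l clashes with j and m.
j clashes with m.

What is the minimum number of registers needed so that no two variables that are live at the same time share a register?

i, a, l, j, m all conflict with each other, so at least 5 registers are needed.
Using 5 registers: n=4, i=4, a=2, l=5, j=3, m=1. Every pair that conflicts lands in different registers.

5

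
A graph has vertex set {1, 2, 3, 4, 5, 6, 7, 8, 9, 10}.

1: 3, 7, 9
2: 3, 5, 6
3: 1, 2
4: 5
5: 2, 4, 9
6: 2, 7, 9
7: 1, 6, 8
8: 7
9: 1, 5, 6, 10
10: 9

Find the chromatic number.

3

The cycle 5-2-3-1-9-5 has odd length 5, so it cannot be 2-colored; at least 3 colors are needed.
3 colors suffice: color a → {2, 4, 7, 9}; color b → {1, 5, 6, 8, 10}; color c → {3}. No two adjacent vertices share a color.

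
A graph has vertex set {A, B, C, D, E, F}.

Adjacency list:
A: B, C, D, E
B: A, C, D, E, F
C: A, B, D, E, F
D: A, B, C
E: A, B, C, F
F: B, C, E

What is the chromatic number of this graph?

4

A, B, C, E form a clique, so at least 4 colors are needed.
One proper 4-coloring: A=4, B=1, C=2, D=3, E=3, F=4. No two adjacent vertices share a color.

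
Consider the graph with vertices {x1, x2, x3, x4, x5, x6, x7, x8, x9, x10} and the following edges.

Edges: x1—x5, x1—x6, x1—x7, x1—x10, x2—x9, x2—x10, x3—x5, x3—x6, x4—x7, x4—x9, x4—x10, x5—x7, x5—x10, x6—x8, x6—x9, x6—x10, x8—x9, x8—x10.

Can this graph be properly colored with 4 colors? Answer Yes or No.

Yes

The chromatic number is 3. x1, x5, x10 are mutually adjacent, so at least 3 colors are needed.
3 colors suffice: color 1 → {x3, x7, x9, x10}; color 2 → {x2, x4, x5, x6}; color 3 → {x1, x8}.
Since 4 ≥ 3, a proper 4-coloring certainly exists.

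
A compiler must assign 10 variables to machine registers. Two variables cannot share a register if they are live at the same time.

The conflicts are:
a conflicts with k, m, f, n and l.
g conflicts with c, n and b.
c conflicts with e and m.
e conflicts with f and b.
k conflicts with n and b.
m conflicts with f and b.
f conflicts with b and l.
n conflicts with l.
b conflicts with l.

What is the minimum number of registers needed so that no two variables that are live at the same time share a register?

3

a, k, n are mutually in conflict, so at least 3 registers are needed.
A valid assignment using 3 registers: a=1, g=3, c=1, e=3, k=3, m=3, f=2, n=2, b=1, l=3. Every pair that conflicts lands in different registers.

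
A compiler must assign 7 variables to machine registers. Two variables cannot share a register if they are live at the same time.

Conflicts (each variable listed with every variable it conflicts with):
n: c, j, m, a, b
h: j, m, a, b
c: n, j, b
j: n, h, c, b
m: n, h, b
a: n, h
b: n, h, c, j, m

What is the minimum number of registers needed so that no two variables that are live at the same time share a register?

4

n, c, j, b are mutually in conflict, so at least 4 registers are needed.
4 registers suffice: register 1 → {n, h}; register 2 → {a, b}; register 3 → {j, m}; register 4 → {c}. Each listed conflict is separated.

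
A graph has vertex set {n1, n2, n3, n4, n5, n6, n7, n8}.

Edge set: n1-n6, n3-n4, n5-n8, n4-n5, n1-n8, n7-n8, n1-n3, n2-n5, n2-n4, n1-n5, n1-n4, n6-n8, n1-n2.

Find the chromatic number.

n1, n2, n4, n5 form a clique, so at least 4 colors are needed.
One proper 4-coloring: n1=1, n2=4, n3=2, n4=3, n5=2, n6=2, n7=1, n8=3. No two adjacent vertices share a color.

4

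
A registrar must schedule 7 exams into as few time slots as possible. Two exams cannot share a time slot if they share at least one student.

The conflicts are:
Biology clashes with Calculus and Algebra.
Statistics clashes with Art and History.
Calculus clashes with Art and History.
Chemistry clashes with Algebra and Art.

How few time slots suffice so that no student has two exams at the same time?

3

The cycle Chemistry-Algebra-Biology-Calculus-Art-Chemistry has odd length 5, so it cannot be 2-colored; at least 3 time slots are needed.
3 time slots suffice: time slot 1 → {Biology, Art, History}; time slot 2 → {Statistics, Calculus, Chemistry}; time slot 3 → {Algebra}. Every pair that conflicts lands in different time slots.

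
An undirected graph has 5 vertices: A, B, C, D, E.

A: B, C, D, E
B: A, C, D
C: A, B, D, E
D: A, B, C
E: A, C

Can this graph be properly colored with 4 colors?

Yes

The chromatic number is 4. A, B, C, D form a clique, so at least 4 colors are needed.
A valid assignment using 4 colors: A=red, B=green, C=blue, D=yellow, E=green.
That is already a proper 4-coloring.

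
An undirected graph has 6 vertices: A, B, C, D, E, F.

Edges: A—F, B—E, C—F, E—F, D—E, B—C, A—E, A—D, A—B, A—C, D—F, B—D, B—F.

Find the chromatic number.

A, B, D, E, F form a clique, so at least 5 colors are needed.
5 colors suffice: color red → {B}; color blue → {F}; color green → {A}; color yellow → {C, D}; color purple → {E}. No two adjacent vertices share a color.

5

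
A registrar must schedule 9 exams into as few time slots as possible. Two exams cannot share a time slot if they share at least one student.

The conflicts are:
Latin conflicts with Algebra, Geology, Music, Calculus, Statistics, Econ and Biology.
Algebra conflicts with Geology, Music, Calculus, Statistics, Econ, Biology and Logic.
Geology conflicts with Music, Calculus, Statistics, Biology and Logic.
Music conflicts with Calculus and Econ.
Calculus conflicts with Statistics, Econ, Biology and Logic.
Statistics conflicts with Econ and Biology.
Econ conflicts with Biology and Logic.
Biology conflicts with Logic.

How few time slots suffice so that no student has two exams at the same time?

6

Latin, Algebra, Geology, Calculus, Statistics, Biology are mutually in conflict, so at least 6 time slots are needed.
6 time slots suffice: time slot 1 → {Calculus}; time slot 2 → {Algebra}; time slot 3 → {Geology, Econ}; time slot 4 → {Music, Biology}; time slot 5 → {Latin, Logic}; time slot 6 → {Statistics}. Each listed conflict is separated.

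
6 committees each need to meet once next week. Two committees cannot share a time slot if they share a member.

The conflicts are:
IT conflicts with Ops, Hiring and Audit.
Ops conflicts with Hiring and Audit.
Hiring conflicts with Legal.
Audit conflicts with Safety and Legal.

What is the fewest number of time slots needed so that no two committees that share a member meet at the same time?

IT, Ops, Audit pairwise conflict, so at least 3 time slots are needed.
3 time slots suffice: IT=3, Ops=2, Hiring=1, Audit=1, Safety=2, Legal=2. Each listed conflict is separated.

3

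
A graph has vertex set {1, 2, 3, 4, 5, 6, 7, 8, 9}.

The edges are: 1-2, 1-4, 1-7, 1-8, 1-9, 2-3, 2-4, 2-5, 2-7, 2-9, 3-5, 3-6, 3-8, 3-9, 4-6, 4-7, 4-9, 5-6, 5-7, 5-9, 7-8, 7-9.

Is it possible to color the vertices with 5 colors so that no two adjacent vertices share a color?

Yes

The chromatic number is 5. 1, 2, 4, 7, 9 form a clique, so at least 5 colors are needed.
5 colors suffice: 1=e, 2=b, 3=c, 4=d, 5=d, 6=a, 7=c, 8=a, 9=a.
That is already a proper 5-coloring.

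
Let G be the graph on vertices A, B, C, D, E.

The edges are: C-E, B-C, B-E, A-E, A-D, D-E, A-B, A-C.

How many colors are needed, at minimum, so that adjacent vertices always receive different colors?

4

A, B, C, E are mutually adjacent (a clique of size 4), so at least 4 colors are needed.
4 colors suffice: color 1 → {A}; color 2 → {E}; color 3 → {C, D}; color 4 → {B}. Every edge joins two different colors.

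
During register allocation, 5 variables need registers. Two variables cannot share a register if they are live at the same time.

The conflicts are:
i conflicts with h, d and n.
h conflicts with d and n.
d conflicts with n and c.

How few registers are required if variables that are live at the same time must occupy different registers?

i, h, d, n pairwise conflict, so at least 4 registers are needed.
4 registers suffice: i=2, h=4, d=1, n=3, c=2. No two conflicting variables share a register.

4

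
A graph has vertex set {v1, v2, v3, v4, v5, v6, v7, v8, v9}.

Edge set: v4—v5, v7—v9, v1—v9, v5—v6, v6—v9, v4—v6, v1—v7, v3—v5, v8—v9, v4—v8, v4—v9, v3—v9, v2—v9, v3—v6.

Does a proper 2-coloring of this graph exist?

v3, v6, v9 form a triangle, so at least 3 colors are needed.
So 2 colors are not enough.

No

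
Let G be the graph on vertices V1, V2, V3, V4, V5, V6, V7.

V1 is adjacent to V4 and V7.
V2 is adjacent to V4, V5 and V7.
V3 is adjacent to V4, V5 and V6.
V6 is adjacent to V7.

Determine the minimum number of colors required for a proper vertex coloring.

The cycle V5-V3-V6-V7-V2-V5 has odd length 5, so it cannot be 2-colored; at least 3 colors are needed.
One proper 3-coloring: V1=1, V2=1, V3=1, V4=2, V5=2, V6=3, V7=2. No two adjacent vertices share a color.

3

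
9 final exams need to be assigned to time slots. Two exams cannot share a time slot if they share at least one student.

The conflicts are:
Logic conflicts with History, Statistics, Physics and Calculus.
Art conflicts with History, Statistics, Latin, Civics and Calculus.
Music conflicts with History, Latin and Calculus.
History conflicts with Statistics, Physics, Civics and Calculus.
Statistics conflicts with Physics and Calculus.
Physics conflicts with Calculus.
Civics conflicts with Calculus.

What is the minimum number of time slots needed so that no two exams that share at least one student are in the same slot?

5

Logic, History, Statistics, Physics, Calculus all conflict with each other, so at least 5 time slots are needed.
A valid assignment using 5 time slots: Logic=4, Art=4, Music=3, History=1, Statistics=3, Physics=5, Latin=1, Civics=3, Calculus=2. Each listed conflict is separated.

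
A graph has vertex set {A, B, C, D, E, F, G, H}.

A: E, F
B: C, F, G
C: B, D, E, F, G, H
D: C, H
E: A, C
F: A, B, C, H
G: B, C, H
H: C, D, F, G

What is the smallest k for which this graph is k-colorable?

B, C, F are pairwise adjacent, so at least 3 colors are needed.
One proper 3-coloring: A=red, B=blue, C=red, D=green, E=blue, F=green, G=green, H=blue. Each edge has distinct colors on its endpoints.

3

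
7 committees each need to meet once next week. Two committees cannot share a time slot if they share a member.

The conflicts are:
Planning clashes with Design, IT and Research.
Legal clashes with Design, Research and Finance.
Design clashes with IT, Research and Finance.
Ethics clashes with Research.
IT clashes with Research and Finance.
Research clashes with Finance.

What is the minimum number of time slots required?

4

Legal, Design, Research, Finance pairwise conflict, so at least 4 time slots are needed.
4 time slots suffice: time slot 1 → {Research}; time slot 2 → {Design, Ethics}; time slot 3 → {Planning, Finance}; time slot 4 → {Legal, IT}. Every pair that conflicts lands in different time slots.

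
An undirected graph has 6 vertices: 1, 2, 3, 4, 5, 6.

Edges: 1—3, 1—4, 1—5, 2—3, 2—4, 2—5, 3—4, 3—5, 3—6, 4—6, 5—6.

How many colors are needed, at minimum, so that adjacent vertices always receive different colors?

1, 3, 5 are mutually adjacent, so at least 3 colors are needed.
3 colors suffice: 1=green, 2=green, 3=red, 4=blue, 5=blue, 6=green. Every edge joins two different colors.

3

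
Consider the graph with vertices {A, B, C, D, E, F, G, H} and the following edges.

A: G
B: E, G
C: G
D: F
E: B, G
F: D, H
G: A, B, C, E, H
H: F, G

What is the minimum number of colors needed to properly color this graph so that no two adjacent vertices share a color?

B, E, G are mutually adjacent, so at least 3 colors are needed.
3 colors suffice: color 1 → {F, G}; color 2 → {A, B, C, D, H}; color 3 → {E}. Each edge has distinct colors on its endpoints.

3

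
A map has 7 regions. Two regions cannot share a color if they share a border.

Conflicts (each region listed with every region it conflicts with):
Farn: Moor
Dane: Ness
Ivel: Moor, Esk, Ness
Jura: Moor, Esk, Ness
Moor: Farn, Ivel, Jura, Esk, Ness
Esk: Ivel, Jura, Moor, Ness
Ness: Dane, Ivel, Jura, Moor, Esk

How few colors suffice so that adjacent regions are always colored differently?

4

Jura, Moor, Esk, Ness pairwise conflict, so at least 4 colors are needed.
A valid assignment using 4 colors: Farn=1, Dane=2, Ivel=4, Jura=4, Moor=2, Esk=3, Ness=1. Every pair that conflicts lands in different colors.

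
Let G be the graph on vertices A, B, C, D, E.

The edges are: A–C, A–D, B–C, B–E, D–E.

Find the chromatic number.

3

The cycle C-B-E-D-A-C has odd length 5, so it cannot be 2-colored; at least 3 colors are needed.
3 colors suffice: color 1 → {A, E}; color 2 → {C, D}; color 3 → {B}. Every edge joins two different colors.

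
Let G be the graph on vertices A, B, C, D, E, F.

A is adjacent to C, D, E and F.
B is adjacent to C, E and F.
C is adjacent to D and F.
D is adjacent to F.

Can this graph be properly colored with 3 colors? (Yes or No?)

A, C, D, F are pairwise adjacent (a clique of size 4), so at least 4 colors are needed.
So 3 colors are not enough.

No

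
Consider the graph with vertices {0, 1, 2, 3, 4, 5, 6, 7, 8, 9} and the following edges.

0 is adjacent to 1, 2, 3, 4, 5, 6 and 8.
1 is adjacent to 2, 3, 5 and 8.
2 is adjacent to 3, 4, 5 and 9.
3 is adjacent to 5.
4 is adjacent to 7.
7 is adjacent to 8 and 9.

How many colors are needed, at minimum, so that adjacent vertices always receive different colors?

0, 1, 2, 3, 5 are pairwise adjacent (a clique of size 5), so at least 5 colors are needed.
5 colors suffice: color a → {0, 7}; color b → {2, 6, 8}; color c → {1, 4, 9}; color d → {3}; color e → {5}. Each edge has distinct colors on its endpoints.

5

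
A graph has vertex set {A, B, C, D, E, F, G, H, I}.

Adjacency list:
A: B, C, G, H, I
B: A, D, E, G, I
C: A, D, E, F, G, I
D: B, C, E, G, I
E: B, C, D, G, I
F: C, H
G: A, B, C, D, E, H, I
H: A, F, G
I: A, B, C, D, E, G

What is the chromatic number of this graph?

5

C, D, E, G, I form a clique, so at least 5 colors are needed.
5 colors suffice: color red → {F, G}; color blue → {B, C, H}; color green → {I}; color yellow → {A, D}; color purple → {E}. No two adjacent vertices share a color.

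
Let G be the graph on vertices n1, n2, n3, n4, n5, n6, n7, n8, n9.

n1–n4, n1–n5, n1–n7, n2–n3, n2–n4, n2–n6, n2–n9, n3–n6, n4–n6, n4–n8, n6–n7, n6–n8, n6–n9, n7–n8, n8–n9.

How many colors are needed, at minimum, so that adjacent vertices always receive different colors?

3

n6, n7, n8 are pairwise adjacent, so at least 3 colors are needed.
3 colors suffice: n1=1, n2=2, n3=3, n4=3, n5=2, n6=1, n7=3, n8=2, n9=3. No two adjacent vertices share a color.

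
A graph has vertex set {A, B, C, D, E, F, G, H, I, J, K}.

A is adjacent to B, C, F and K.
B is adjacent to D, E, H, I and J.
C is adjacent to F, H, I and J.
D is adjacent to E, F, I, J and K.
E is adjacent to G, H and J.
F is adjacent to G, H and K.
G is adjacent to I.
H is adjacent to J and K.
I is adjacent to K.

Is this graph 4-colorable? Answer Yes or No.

The chromatic number is 4. B, D, E, J are pairwise adjacent (a clique of size 4), so at least 4 colors are needed.
4 colors suffice: color red → {B, F}; color blue → {A, D, G, H}; color green → {C, E, K}; color yellow → {I, J}.
That is already a proper 4-coloring.

Yes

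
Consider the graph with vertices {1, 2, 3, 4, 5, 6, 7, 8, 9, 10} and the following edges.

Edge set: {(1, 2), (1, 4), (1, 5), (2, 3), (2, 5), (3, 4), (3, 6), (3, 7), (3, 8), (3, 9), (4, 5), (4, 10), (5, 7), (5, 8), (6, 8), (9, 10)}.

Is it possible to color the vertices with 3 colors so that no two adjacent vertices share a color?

The chromatic number is 3. 1, 4, 5 are mutually adjacent, so at least 3 colors are needed.
One proper 3-coloring: 1=c, 2=b, 3=a, 4=b, 5=a, 6=c, 7=b, 8=b, 9=b, 10=a.
That is already a proper 3-coloring.

Yes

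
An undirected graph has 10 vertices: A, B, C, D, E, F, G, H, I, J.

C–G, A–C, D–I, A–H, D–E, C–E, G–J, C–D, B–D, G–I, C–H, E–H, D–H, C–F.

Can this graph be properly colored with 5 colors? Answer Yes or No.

The chromatic number is 4. C, D, E, H are mutually adjacent (a clique of size 4), so at least 4 colors are needed.
4 colors suffice: color 1 → {B, C, I, J}; color 2 → {A, D, F, G}; color 3 → {H}; color 4 → {E}.
Since 5 ≥ 4, a proper 5-coloring certainly exists.

Yes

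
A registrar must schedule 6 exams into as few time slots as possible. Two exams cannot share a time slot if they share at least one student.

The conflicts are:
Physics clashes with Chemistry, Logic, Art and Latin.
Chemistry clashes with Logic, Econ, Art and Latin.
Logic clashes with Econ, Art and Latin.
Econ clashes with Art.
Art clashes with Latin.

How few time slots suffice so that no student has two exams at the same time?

5

Physics, Chemistry, Logic, Art, Latin are mutually in conflict, so at least 5 time slots are needed.
5 time slots suffice: time slot 1 → {Logic}; time slot 2 → {Chemistry}; time slot 3 → {Art}; time slot 4 → {Econ, Latin}; time slot 5 → {Physics}. No two conflicting exams share a time slot.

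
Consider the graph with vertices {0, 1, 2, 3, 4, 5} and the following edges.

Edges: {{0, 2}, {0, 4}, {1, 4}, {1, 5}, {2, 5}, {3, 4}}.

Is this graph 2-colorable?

No

The cycle 5-1-4-0-2-5 has odd length 5, so it cannot be 2-colored; at least 3 colors are needed.
So 2 colors are not enough.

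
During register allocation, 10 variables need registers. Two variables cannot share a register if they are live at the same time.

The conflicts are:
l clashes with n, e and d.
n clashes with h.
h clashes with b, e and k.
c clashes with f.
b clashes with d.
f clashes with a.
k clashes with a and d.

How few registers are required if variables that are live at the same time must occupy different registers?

The cycle h-n-l-d-b-h has odd length 5, so it cannot be 2-colored; at least 3 registers are needed.
3 registers suffice: register 1 → {l, h, f}; register 2 → {n, c, e, a, d}; register 3 → {b, k}. Each listed conflict is separated.

3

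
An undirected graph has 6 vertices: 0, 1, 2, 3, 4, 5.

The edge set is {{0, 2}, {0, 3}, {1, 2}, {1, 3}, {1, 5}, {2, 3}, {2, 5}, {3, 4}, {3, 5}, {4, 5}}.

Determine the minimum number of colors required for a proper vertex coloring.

1, 2, 3, 5 are mutually adjacent (a clique of size 4), so at least 4 colors are needed.
4 colors suffice: color red → {3}; color blue → {0, 5}; color green → {2, 4}; color yellow → {1}. Each edge has distinct colors on its endpoints.

4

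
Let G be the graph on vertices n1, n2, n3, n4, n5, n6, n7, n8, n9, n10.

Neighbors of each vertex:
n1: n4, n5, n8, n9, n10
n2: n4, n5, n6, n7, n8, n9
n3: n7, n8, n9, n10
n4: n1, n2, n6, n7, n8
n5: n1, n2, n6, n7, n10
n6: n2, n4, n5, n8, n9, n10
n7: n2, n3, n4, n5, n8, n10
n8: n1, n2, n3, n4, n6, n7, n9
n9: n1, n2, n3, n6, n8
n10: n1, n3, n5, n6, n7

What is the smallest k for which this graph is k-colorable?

n2, n4, n7, n8 form a clique, so at least 4 colors are needed.
4 colors suffice: color R → {n5, n8}; color B → {n1, n6, n7}; color G → {n2, n3}; color Y → {n4, n9, n10}. No two adjacent vertices share a color.

4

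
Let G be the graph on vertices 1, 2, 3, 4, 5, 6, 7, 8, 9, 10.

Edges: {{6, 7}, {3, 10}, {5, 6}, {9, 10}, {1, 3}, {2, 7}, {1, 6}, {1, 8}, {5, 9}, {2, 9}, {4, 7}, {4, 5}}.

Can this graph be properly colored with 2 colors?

No

The cycle 4-5-9-2-7-4 has odd length 5, so it cannot be 2-colored; at least 3 colors are needed.
So 2 colors are not enough.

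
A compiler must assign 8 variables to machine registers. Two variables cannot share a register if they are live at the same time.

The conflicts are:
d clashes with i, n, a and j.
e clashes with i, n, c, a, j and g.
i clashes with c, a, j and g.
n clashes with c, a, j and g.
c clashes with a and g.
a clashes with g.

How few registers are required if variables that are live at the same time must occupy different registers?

e, i, c, a, g pairwise conflict, so at least 5 registers are needed.
5 registers suffice: register 1 → {d, e}; register 2 → {i, n}; register 3 → {a, j}; register 4 → {g}; register 5 → {c}. No two conflicting variables share a register.

5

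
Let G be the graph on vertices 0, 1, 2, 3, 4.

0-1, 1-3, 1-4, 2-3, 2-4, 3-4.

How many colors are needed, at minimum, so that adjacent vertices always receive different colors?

3

2, 3, 4 are mutually adjacent, so at least 3 colors are needed.
3 colors suffice: color a → {0, 3}; color b → {1, 2}; color c → {4}. No two adjacent vertices share a color.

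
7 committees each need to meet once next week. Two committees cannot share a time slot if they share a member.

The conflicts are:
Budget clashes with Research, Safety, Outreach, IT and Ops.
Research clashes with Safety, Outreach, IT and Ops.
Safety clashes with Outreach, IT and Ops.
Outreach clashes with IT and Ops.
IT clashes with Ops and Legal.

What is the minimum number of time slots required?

Budget, Research, Safety, Outreach, IT, Ops all conflict with each other, so at least 6 time slots are needed.
6 time slots suffice: time slot 1 → {IT}; time slot 2 → {Ops, Legal}; time slot 3 → {Outreach}; time slot 4 → {Research}; time slot 5 → {Safety}; time slot 6 → {Budget}. Each listed conflict is separated.

6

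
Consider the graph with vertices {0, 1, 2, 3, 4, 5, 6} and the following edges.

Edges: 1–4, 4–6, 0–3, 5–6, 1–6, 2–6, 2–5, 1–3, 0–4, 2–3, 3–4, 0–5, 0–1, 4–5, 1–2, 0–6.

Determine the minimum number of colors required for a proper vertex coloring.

4

0, 4, 5, 6 are pairwise adjacent (a clique of size 4), so at least 4 colors are needed.
A valid assignment using 4 colors: 0=blue, 1=green, 2=red, 3=yellow, 4=red, 5=green, 6=yellow. Every edge joins two different colors.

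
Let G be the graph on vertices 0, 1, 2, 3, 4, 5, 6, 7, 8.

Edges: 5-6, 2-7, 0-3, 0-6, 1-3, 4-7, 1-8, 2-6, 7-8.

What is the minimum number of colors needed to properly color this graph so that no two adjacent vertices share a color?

3

The cycle 2-7-8-1-3-0-6-2 has odd length 7, so it cannot be 2-colored; at least 3 colors are needed.
3 colors suffice: color a → {1, 6, 7}; color b → {2, 3, 4, 5, 8}; color c → {0}. Every edge joins two different colors.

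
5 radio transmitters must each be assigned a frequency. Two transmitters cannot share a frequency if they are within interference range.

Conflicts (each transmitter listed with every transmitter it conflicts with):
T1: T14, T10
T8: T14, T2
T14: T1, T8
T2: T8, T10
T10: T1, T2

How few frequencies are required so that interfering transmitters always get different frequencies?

3

The cycle T10-T1-T14-T8-T2-T10 has odd length 5, so it cannot be 2-colored; at least 3 frequencies are needed.
Using 3 frequencies: T1=2, T8=3, T14=1, T2=2, T10=1. Each listed conflict is separated.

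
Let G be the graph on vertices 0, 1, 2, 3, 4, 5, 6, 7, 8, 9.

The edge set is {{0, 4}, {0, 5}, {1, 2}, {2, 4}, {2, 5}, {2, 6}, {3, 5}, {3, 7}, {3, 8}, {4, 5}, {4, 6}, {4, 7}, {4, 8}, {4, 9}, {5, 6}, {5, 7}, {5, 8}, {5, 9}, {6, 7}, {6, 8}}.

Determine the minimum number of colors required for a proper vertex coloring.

4, 5, 6, 8 form a clique, so at least 4 colors are needed.
4 colors suffice: 0=green, 1=red, 2=yellow, 3=blue, 4=blue, 5=red, 6=green, 7=yellow, 8=yellow, 9=green. Every edge joins two different colors.

4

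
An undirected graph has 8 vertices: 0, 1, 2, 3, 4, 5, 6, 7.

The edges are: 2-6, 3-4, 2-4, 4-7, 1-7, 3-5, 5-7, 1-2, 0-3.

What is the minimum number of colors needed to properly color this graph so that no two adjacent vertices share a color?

2

1 and 7 are adjacent, so at least 2 colors are needed.
One proper 2-coloring: 0=blue, 1=blue, 2=red, 3=red, 4=blue, 5=blue, 6=blue, 7=red. Every edge joins two different colors.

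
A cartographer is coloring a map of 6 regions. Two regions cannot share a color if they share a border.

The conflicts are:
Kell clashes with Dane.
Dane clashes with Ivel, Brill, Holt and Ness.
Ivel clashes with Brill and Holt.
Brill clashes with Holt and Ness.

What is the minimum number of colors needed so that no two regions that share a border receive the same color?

4

Dane, Ivel, Brill, Holt all conflict with each other, so at least 4 colors are needed.
4 colors suffice: color 1 → {Dane}; color 2 → {Kell, Brill}; color 3 → {Ivel, Ness}; color 4 → {Holt}. No two conflicting regions share a color.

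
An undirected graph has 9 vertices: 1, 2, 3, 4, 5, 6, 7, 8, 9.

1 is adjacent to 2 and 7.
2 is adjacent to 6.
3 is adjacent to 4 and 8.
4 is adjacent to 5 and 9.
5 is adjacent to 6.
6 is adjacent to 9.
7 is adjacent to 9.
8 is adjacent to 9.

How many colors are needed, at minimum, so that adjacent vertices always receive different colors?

3

The cycle 9-6-2-1-7-9 has odd length 5, so it cannot be 2-colored; at least 3 colors are needed.
3 colors suffice: 1=b, 2=a, 3=a, 4=b, 5=a, 6=b, 7=c, 8=b, 9=a. No two adjacent vertices share a color.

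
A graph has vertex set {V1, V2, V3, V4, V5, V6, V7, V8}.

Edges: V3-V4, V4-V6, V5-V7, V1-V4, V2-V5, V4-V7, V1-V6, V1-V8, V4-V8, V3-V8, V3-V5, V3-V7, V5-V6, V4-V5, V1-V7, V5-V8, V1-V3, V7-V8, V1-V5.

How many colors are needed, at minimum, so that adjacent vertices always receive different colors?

V1, V3, V4, V5, V7, V8 form a clique, so at least 6 colors are needed.
6 colors suffice: color 1 → {V5}; color 2 → {V1, V2}; color 3 → {V4}; color 4 → {V6, V8}; color 5 → {V3}; color 6 → {V7}. Every edge joins two different colors.

6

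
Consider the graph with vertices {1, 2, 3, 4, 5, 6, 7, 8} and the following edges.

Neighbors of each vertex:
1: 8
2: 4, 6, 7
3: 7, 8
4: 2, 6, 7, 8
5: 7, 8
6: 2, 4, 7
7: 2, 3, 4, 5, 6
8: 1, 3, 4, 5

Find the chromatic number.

2, 4, 6, 7 are pairwise adjacent (a clique of size 4), so at least 4 colors are needed.
4 colors suffice: color a → {7, 8}; color b → {1, 3, 4, 5}; color c → {6}; color d → {2}. No two adjacent vertices share a color.

4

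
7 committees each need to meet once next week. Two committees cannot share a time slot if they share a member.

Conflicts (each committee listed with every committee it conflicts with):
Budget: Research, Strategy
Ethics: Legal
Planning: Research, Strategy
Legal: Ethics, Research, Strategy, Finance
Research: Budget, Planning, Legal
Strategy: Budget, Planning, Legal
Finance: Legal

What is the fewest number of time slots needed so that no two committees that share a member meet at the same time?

Ethics and Legal conflict, so at least 2 time slots are needed.
A valid assignment using 2 time slots: Budget=1, Ethics=2, Planning=1, Legal=1, Research=2, Strategy=2, Finance=2. No two conflicting committees share a time slot.

2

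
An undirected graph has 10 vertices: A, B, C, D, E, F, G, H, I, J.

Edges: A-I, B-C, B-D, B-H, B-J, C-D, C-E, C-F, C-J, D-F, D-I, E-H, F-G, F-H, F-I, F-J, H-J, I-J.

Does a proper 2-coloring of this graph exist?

No

D, F, I are pairwise adjacent, so at least 3 colors are needed.
So 2 colors are not enough.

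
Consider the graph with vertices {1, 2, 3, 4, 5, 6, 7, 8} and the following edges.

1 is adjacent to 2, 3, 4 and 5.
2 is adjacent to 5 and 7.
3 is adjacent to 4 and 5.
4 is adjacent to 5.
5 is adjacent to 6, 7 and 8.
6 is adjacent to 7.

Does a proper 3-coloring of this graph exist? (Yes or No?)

No

1, 3, 4, 5 form a clique, so at least 4 colors are needed.
So 3 colors are not enough.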